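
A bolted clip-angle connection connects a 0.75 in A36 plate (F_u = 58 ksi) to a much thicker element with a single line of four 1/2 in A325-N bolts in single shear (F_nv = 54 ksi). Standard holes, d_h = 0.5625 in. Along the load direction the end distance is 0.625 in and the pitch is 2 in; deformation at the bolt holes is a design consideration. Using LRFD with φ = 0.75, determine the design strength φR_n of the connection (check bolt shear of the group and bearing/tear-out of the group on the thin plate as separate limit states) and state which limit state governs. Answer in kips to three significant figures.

31.8 kips (bolt shear governs)

Bolt shear: A_b = π·0.5²/4 = 0.1963 in²; R_n = 54 × 0.1963 × 4 × 1 = 42.41 kips → 0.75 × 42.41 = 31.8 kips.
Bearing (1.2 l_c t F_u ≤ 2.4 d t F_u): upper limit = 2.4·0.5·0.75·58 = 52.2 kips.
  Edge l_c = 0.625 − 0.5625/2 = 0.3438 → r_n = 17.94 kips; interior l_c = 2 − 0.5625 = 1.438 → r_n = 52.2 kips.
  R_n,bearing = 1·17.94 + 3·52.2 = 174.5 kips → 0.75 × 174.5 = 131 kips.
Bolt shear governs: 31.8 kips.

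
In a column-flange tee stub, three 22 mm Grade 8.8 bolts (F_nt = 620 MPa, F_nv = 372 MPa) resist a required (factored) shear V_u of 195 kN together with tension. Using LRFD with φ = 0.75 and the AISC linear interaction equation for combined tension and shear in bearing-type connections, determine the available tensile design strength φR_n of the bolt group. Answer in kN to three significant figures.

364 kN

A_b = π·22²/4 = 380.1 mm²; f_rv = 195 × 1000 / (3 × 380.1) = 171 MPa.
F'_nt = 1.3 F_nt − (F_nt / φF_nv) f_rv = 1.3·620 − (620/(0.75·372))·171 = 426 MPa, capped at F_nt → F'_nt = 426 MPa.
R_n = F'_nt · A_b · n = 426 × 380.1 × 3 / 1000 = 485.8 kN.
Design strength φR_n = 0.75 × 485.8 = 364 kN.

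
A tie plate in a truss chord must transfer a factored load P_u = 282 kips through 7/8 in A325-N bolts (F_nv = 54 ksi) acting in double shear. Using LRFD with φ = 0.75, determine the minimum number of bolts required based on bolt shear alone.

6 bolts

A_b = π·0.875²/4 = 0.6013 in².
Per-bolt design strength φR_n = 0.75 × 54 × 0.6013 × 2 = 48.71 kips.
n ≥ 282 / 48.71 = 5.79 → use 6 bolts.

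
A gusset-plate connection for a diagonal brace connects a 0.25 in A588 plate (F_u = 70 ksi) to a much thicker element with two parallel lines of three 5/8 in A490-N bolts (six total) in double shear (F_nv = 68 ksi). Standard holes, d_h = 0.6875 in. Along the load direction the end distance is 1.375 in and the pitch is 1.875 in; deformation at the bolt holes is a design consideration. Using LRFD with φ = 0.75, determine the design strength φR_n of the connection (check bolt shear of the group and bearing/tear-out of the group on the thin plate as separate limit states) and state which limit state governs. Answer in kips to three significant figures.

107 kips (bearing governs)

Bolt shear: A_b = π·0.625²/4 = 0.3068 in²; R_n = 68 × 0.3068 × 6 × 2 = 250.3 kips → 0.75 × 250.3 = 188 kips.
Bearing (1.2 l_c t F_u ≤ 2.4 d t F_u): upper limit = 2.4·0.625·0.25·70 = 26.25 kips.
  Edge l_c = 1.375 − 0.6875/2 = 1.031 → r_n = 21.66 kips; interior l_c = 1.875 − 0.6875 = 1.188 → r_n = 24.94 kips.
  R_n,bearing = 2·21.66 + 4·24.94 = 143.1 kips → 0.75 × 143.1 = 107 kips.
Bearing governs: 107 kips.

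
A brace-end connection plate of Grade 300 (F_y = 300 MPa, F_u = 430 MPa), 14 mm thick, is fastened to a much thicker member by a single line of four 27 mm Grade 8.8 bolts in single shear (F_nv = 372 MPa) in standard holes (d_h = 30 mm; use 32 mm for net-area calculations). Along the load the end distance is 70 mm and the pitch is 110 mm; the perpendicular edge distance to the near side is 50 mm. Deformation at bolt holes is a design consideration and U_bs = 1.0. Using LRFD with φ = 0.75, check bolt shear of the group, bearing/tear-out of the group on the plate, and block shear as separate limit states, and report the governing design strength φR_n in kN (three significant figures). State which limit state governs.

639 kN (bolt shear governs)

Bolt shear: A_b = π·27²/4 = 572.6 mm²; R_n = 372 × 572.6 × 4 × 1 / 1000 = 852 kN → 0.75 × 852 = 639 kN.
Bearing: edge l_c = 55, r_n = 390.1 kN; interior l_c = 80, r_n = 390.1 kN; R_n = 390.1 + 3·390.1 = 1560 kN → 1170 kN.
Block shear: A_gv = 5600, A_nv = 4032, A_nt = 476 mm²; R_n = min(0.6F_uA_nv, 0.6F_yA_gv) + U_bs·F_u·A_nt = 1213 kN → 910 kN.
Bolt shear governs: 639 kN.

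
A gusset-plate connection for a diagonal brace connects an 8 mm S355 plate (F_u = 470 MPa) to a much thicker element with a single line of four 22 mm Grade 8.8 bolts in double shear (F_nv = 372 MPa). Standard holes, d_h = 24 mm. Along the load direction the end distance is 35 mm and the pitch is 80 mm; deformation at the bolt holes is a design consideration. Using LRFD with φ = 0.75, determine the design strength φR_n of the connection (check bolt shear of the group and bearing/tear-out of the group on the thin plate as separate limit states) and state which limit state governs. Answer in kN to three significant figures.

525 kN (bearing governs)

Bolt shear: A_b = π·22²/4 = 380.1 mm²; R_n = 372 × 380.1 × 4 × 2 / 1000 = 1131 kN → 0.75 × 1131 = 848 kN.
Bearing (1.2 l_c t F_u ≤ 2.4 d t F_u): upper limit = 2.4·22·8·470 / 1000 = 198.5 kN.
  Edge l_c = 35 − 24/2 = 23 → r_n = 103.8 kN; interior l_c = 80 − 24 = 56 → r_n = 198.5 kN.
  R_n,bearing = 1·103.8 + 3·198.5 = 699.4 kN → 0.75 × 699.4 = 525 kN.
Bearing governs: 525 kN.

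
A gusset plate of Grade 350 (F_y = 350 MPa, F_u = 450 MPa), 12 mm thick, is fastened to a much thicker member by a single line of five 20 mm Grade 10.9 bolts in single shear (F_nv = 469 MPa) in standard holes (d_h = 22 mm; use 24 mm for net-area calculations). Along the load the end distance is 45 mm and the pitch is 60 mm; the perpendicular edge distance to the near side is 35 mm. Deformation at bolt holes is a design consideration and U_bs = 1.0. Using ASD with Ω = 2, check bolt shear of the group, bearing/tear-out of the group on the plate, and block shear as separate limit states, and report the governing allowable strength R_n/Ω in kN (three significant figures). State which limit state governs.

Bolt shear: A_b = π·20²/4 = 314.2 mm²; R_n = 469 × 314.2 × 5 × 1 / 1000 = 736.7 kN → 736.7 / 2 = 368 kN.
Bearing: edge l_c = 34, r_n = 220.3 kN; interior l_c = 38, r_n = 246.2 kN; R_n = 220.3 + 4·246.2 = 1205 kN → 603 kN.
Block shear: A_gv = 3420, A_nv = 2124, A_nt = 276 mm²; R_n = min(0.6F_uA_nv, 0.6F_yA_gv) + U_bs·F_u·A_nt = 697.7 kN → 349 kN.
Block shear governs: 349 kN.

349 kN (block shear governs)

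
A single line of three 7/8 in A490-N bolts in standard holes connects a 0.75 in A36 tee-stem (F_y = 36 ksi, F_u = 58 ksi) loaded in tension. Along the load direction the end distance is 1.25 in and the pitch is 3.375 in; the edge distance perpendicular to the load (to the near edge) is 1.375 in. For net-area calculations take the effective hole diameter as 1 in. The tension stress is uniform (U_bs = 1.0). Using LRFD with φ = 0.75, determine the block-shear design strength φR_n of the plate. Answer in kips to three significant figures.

Shear plane L_v = 1.25 + 2·3.375 = 8 in; A_gv = 8 × 0.75 = 6 in².
A_nv = (8 − 2.5·1) × 0.75 = 4.125 in².
A_nt = (1.375 − 0.5·1) × 0.75 = 0.6562 in².
0.6 F_u A_nv = 143.5 kips; 0.6 F_y A_gv = 129.6 kips → shear yielding governs the shear term.
R_n = 129.6 + 1.0 × 58 × 0.6562 = 167.7 kips.
Design strength φR_n = 0.75 × 167.7 = 126 kips.

126 kips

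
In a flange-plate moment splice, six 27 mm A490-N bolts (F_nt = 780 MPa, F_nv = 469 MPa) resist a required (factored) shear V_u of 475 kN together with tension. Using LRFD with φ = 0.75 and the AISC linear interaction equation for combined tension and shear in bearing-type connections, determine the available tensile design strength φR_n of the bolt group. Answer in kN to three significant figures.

A_b = π·27²/4 = 572.6 mm²; f_rv = 475 × 1000 / (6 × 572.6) = 138.3 MPa.
F'_nt = 1.3 F_nt − (F_nt / φF_nv) f_rv = 1.3·780 − (780/(0.75·469))·138.3 = 707.4 MPa, capped at F_nt → F'_nt = 707.4 MPa.
R_n = F'_nt · A_b · n = 707.4 × 572.6 × 6 / 1000 = 2430 kN.
Design strength φR_n = 0.75 × 2430 = 1820 kN.

1820 kN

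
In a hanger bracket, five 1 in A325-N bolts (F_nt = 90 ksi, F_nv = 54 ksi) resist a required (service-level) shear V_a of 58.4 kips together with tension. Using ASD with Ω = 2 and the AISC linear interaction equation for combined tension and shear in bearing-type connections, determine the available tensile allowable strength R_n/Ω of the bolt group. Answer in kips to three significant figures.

A_b = π·1²/4 = 0.7854 in²; f_rv = 58.4 / (5 × 0.7854) = 14.87 ksi.
F'_nt = 1.3 F_nt − (Ω F_nt / F_nv) f_rv = 1.3·90 − (2·90/54)·14.87 = 67.43 ksi, capped at F_nt → F'_nt = 67.43 ksi.
R_n = F'_nt · A_b · n = 67.43 × 0.7854 × 5 = 264.8 kips.
Allowable strength R_n/Ω = 264.8 / 2 = 132 kips.

132 kips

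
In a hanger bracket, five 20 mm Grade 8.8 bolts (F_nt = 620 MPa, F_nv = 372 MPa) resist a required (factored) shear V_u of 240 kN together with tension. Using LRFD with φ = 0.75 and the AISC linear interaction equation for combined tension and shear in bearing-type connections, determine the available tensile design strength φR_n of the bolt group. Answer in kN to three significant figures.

550 kN

A_b = π·20²/4 = 314.2 mm²; f_rv = 240 × 1000 / (5 × 314.2) = 152.8 MPa.
F'_nt = 1.3 F_nt − (F_nt / φF_nv) f_rv = 1.3·620 − (620/(0.75·372))·152.8 = 466.5 MPa, capped at F_nt → F'_nt = 466.5 MPa.
R_n = F'_nt · A_b · n = 466.5 × 314.2 × 5 / 1000 = 732.7 kN.
Design strength φR_n = 0.75 × 732.7 = 550 kN.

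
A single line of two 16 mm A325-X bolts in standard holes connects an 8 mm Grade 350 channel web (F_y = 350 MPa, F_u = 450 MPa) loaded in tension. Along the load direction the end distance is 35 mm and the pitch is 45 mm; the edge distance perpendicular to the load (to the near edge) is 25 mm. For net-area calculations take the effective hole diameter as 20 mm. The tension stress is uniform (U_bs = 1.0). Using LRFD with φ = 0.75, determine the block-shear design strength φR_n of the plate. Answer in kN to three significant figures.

Shear plane L_v = 35 + 1·45 = 80 mm; A_gv = 80 × 8 = 640 mm².
A_nv = (80 − 1.5·20) × 8 = 400 mm².
A_nt = (25 − 0.5·20) × 8 = 120 mm².
0.6 F_u A_nv = 108 kN; 0.6 F_y A_gv = 134.4 kN → shear rupture governs the shear term.
R_n = 108 + 1.0 × 450 × 120 / 1000 = 162 kN.
Design strength φR_n = 0.75 × 162 = 122 kN.

122 kN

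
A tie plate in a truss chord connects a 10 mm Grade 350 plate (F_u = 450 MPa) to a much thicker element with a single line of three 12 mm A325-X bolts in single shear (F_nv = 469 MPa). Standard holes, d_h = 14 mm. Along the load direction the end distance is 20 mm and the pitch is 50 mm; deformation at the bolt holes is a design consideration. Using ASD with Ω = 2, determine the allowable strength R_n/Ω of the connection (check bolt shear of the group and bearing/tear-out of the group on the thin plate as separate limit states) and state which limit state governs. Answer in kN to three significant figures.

79.6 kN (bolt shear governs)

Bolt shear: A_b = π·12²/4 = 113.1 mm²; R_n = 469 × 113.1 × 3 × 1 / 1000 = 159.1 kN → 159.1 / 2 = 79.6 kN.
Bearing (1.2 l_c t F_u ≤ 2.4 d t F_u): upper limit = 2.4·12·10·450 / 1000 = 129.6 kN.
  Edge l_c = 20 − 14/2 = 13 → r_n = 70.2 kN; interior l_c = 50 − 14 = 36 → r_n = 129.6 kN.
  R_n,bearing = 1·70.2 + 2·129.6 = 329.4 kN → 329.4 / 2 = 165 kN.
Bolt shear governs: 79.6 kN.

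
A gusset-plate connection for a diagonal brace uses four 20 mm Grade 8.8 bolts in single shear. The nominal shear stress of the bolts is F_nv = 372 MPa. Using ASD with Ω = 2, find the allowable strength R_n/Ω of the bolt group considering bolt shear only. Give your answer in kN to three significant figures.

A_b = π × 20² / 4 = 314.2 mm².
R_n = F_nv · A_b · n · n_s = 372 × 314.2 × 4 × 1 / 1000 = 467.5 kN.
Allowable strength R_n/Ω = 467.5 / 2 = 234 kN.

234 kN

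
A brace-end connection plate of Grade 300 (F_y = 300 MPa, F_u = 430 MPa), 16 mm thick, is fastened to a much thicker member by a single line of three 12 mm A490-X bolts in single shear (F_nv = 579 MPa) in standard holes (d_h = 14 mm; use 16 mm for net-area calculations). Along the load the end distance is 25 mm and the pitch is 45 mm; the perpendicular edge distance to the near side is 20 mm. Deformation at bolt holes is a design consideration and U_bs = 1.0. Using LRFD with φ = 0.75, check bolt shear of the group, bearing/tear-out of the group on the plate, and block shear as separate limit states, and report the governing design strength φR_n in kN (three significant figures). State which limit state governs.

147 kN (bolt shear governs)

Bolt shear: A_b = π·12²/4 = 113.1 mm²; R_n = 579 × 113.1 × 3 × 1 / 1000 = 196.5 kN → 0.75 × 196.5 = 147 kN.
Bearing: edge l_c = 18, r_n = 148.6 kN; interior l_c = 31, r_n = 198.1 kN; R_n = 148.6 + 2·198.1 = 544.9 kN → 409 kN.
Block shear: A_gv = 1840, A_nv = 1200, A_nt = 192 mm²; R_n = min(0.6F_uA_nv, 0.6F_yA_gv) + U_bs·F_u·A_nt = 392.2 kN → 294 kN.
Bolt shear governs: 147 kN.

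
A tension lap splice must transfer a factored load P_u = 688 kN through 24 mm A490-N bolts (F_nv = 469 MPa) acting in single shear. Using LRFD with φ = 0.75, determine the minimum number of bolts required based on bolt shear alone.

A_b = π·24²/4 = 452.4 mm².
Per-bolt design strength φR_n = 0.75 × 469 × 452.4 × 1 / 1000 = 159.1 kN.
n ≥ 688 / 159.1 = 4.324 → use 5 bolts.

5 bolts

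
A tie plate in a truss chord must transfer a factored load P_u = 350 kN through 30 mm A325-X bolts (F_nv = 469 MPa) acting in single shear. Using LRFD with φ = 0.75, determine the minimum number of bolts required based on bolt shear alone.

A_b = π·30²/4 = 706.9 mm².
Per-bolt design strength φR_n = 0.75 × 469 × 706.9 × 1 / 1000 = 248.6 kN.
n ≥ 350 / 248.6 = 1.408 → use 2 bolts.

2 bolts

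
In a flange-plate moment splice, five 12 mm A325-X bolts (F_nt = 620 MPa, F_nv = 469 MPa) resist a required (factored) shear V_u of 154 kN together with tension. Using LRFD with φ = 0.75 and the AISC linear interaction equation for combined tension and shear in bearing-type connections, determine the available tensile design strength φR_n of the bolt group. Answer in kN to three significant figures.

A_b = π·12²/4 = 113.1 mm²; f_rv = 154 × 1000 / (5 × 113.1) = 272.3 MPa.
F'_nt = 1.3 F_nt − (F_nt / φF_nv) f_rv = 1.3·620 − (620/(0.75·469))·272.3 = 326 MPa, capped at F_nt → F'_nt = 326 MPa.
R_n = F'_nt · A_b · n = 326 × 113.1 × 5 / 1000 = 184.3 kN.
Design strength φR_n = 0.75 × 184.3 = 138 kN.

138 kN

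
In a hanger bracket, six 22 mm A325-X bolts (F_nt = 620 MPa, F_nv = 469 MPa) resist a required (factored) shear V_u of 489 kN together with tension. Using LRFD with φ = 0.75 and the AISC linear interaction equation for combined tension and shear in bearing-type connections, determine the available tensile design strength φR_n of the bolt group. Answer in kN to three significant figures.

A_b = π·22²/4 = 380.1 mm²; f_rv = 489 × 1000 / (6 × 380.1) = 214.4 MPa.
F'_nt = 1.3 F_nt − (F_nt / φF_nv) f_rv = 1.3·620 − (620/(0.75·469))·214.4 = 428.1 MPa, capped at F_nt → F'_nt = 428.1 MPa.
R_n = F'_nt · A_b · n = 428.1 × 380.1 × 6 / 1000 = 976.4 kN.
Design strength φR_n = 0.75 × 976.4 = 732 kN.

732 kN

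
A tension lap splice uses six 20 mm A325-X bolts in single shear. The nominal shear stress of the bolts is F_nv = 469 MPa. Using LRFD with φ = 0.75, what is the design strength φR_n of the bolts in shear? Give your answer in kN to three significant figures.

A_b = π × 20² / 4 = 314.2 mm².
R_n = F_nv · A_b · n · n_s = 469 × 314.2 × 6 × 1 / 1000 = 884 kN.
Design strength φR_n = 0.75 × 884 = 663 kN.

663 kN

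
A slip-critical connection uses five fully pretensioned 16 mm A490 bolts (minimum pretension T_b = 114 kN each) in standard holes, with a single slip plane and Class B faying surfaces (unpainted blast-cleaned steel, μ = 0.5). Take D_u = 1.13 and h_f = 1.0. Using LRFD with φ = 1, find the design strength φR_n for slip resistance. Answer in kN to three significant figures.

322 kN

R_n = μ · D_u · h_f · T_b · n_s · n_b = 0.5 × 1.13 × 1.0 × 114 × 1 × 5 = 322 kN.
Design strength φR_n = 1 × 322 = 322 kN.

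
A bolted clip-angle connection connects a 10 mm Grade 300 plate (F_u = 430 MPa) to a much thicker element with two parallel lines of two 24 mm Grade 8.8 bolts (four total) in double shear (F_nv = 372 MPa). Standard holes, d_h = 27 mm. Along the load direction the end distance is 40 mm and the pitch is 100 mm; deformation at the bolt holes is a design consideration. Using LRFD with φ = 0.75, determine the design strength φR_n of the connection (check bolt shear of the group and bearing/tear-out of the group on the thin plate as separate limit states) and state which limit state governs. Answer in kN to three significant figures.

Bolt shear: A_b = π·24²/4 = 452.4 mm²; R_n = 372 × 452.4 × 4 × 2 / 1000 = 1346 kN → 0.75 × 1346 = 1010 kN.
Bearing (1.2 l_c t F_u ≤ 2.4 d t F_u): upper limit = 2.4·24·10·430 / 1000 = 247.7 kN.
  Edge l_c = 40 − 27/2 = 26.5 → r_n = 136.7 kN; interior l_c = 100 − 27 = 73 → r_n = 247.7 kN.
  R_n,bearing = 2·136.7 + 2·247.7 = 768.8 kN → 0.75 × 768.8 = 577 kN.
Bearing governs: 577 kN.

577 kN (bearing governs)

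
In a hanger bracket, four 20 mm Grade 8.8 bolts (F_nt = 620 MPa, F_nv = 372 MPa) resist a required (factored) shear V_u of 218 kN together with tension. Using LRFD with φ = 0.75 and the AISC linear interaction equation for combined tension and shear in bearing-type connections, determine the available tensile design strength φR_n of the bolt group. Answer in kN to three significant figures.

396 kN

A_b = π·20²/4 = 314.2 mm²; f_rv = 218 × 1000 / (4 × 314.2) = 173.5 MPa.
F'_nt = 1.3 F_nt − (F_nt / φF_nv) f_rv = 1.3·620 − (620/(0.75·372))·173.5 = 420.5 MPa, capped at F_nt → F'_nt = 420.5 MPa.
R_n = F'_nt · A_b · n = 420.5 × 314.2 × 4 / 1000 = 528.4 kN.
Design strength φR_n = 0.75 × 528.4 = 396 kN.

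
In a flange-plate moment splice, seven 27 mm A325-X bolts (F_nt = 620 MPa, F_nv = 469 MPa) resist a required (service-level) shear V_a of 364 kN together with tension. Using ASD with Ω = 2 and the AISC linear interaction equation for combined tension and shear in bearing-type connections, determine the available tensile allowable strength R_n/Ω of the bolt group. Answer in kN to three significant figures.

1130 kN

A_b = π·27²/4 = 572.6 mm²; f_rv = 364 × 1000 / (7 × 572.6) = 90.82 MPa.
F'_nt = 1.3 F_nt − (Ω F_nt / F_nv) f_rv = 1.3·620 − (2·620/469)·90.82 = 565.9 MPa, capped at F_nt → F'_nt = 565.9 MPa.
R_n = F'_nt · A_b · n = 565.9 × 572.6 × 7 / 1000 = 2268 kN.
Allowable strength R_n/Ω = 2268 / 2 = 1130 kN.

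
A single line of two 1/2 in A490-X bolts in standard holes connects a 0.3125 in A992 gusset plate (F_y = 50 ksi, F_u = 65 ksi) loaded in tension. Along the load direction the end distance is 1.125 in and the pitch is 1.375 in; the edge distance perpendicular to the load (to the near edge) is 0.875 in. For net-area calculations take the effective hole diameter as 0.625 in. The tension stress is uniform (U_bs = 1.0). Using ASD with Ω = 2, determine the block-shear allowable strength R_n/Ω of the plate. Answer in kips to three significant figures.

Shear plane L_v = 1.125 + 1·1.375 = 2.5 in; A_gv = 2.5 × 0.3125 = 0.7812 in².
A_nv = (2.5 − 1.5·0.625) × 0.3125 = 0.4883 in².
A_nt = (0.875 − 0.5·0.625) × 0.3125 = 0.1758 in².
0.6 F_u A_nv = 19.04 kips; 0.6 F_y A_gv = 23.44 kips → shear rupture governs the shear term.
R_n = 19.04 + 1.0 × 65 × 0.1758 = 30.47 kips.
Allowable strength R_n/Ω = 30.47 / 2 = 15.2 kips.

15.2 kips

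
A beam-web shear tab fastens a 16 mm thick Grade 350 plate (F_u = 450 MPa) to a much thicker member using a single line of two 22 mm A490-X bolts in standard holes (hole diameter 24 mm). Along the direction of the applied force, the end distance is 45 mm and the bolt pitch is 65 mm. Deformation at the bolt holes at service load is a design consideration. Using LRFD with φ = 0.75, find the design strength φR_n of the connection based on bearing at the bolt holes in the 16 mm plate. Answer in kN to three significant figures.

480 kN

Per bolt r_n = 1.2 l_c t F_u ≤ 2.4 d t F_u; upper limit = 2.4 × 22 × 16 × 450 / 1000 = 380.2 kN.
Edge bolt: l_c = 45 − 24/2 = 33 mm → 1.2 × 33 × 16 × 450 / 1000 = 285.1 → r_n = 285.1 kN.
Interior bolts: l_c = 65 − 24 = 41 mm → 1.2 × 41 × 16 × 450 / 1000 = 354.2 → r_n = 354.2 kN.
R_n = 1 × 285.1 + 1 × 354.2 = 639.4 kN.
Design strength φR_n = 0.75 × 639.4 = 480 kN.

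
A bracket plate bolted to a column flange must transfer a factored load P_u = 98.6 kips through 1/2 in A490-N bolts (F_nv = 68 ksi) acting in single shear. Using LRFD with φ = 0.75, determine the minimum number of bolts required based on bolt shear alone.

A_b = π·0.5²/4 = 0.1963 in².
Per-bolt design strength φR_n = 0.75 × 68 × 0.1963 × 1 = 10.01 kips.
n ≥ 98.6 / 10.01 = 9.846 → use 10 bolts.

10 bolts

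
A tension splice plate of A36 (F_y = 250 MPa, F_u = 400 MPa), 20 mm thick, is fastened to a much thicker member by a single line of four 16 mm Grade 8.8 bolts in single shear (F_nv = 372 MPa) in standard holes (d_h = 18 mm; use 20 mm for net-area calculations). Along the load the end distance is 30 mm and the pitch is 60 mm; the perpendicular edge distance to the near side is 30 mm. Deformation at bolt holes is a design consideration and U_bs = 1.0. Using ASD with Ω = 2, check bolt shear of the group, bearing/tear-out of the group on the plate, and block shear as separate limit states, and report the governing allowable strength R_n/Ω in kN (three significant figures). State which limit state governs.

Bolt shear: A_b = π·16²/4 = 201.1 mm²; R_n = 372 × 201.1 × 4 × 1 / 1000 = 299.2 kN → 299.2 / 2 = 150 kN.
Bearing: edge l_c = 21, r_n = 201.6 kN; interior l_c = 42, r_n = 307.2 kN; R_n = 201.6 + 3·307.2 = 1123 kN → 562 kN.
Block shear: A_gv = 4200, A_nv = 2800, A_nt = 400 mm²; R_n = min(0.6F_uA_nv, 0.6F_yA_gv) + U_bs·F_u·A_nt = 790 kN → 395 kN.
Bolt shear governs: 150 kN.

150 kN (bolt shear governs)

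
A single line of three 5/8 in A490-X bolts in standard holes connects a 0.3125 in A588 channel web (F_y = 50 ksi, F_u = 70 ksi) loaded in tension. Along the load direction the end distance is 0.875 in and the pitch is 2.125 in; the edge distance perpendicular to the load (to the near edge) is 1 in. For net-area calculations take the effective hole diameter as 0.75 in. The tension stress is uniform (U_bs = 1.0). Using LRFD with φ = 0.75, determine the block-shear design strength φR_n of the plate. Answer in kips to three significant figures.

Shear plane L_v = 0.875 + 2·2.125 = 5.125 in; A_gv = 5.125 × 0.3125 = 1.602 in².
A_nv = (5.125 − 2.5·0.75) × 0.3125 = 1.016 in².
A_nt = (1 − 0.5·0.75) × 0.3125 = 0.1953 in².
0.6 F_u A_nv = 42.66 kips; 0.6 F_y A_gv = 48.05 kips → shear rupture governs the shear term.
R_n = 42.66 + 1.0 × 70 × 0.1953 = 56.33 kips.
Design strength φR_n = 0.75 × 56.33 = 42.2 kips.

42.2 kips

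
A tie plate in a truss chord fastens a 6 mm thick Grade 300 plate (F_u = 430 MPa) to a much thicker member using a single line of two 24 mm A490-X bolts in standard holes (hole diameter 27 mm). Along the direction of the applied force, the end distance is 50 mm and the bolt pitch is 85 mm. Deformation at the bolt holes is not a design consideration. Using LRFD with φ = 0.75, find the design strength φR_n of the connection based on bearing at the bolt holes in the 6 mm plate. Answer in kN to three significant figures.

245 kN

Per bolt r_n = 1.5 l_c t F_u ≤ 3.0 d t F_u; upper limit = 3.0 × 24 × 6 × 430 / 1000 = 185.8 kN.
Edge bolt: l_c = 50 − 27/2 = 36.5 mm → 1.5 × 36.5 × 6 × 430 / 1000 = 141.3 → r_n = 141.3 kN.
Interior bolts: l_c = 85 − 27 = 58 mm → 1.5 × 58 × 6 × 430 / 1000 = 224.5 → r_n = 185.8 kN.
R_n = 1 × 141.3 + 1 × 185.8 = 327 kN.
Design strength φR_n = 0.75 × 327 = 245 kN.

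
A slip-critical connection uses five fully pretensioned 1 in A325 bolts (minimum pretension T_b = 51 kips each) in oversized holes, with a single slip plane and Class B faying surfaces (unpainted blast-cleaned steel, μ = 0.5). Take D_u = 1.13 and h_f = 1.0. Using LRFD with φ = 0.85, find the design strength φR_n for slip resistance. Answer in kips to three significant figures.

122 kips

R_n = μ · D_u · h_f · T_b · n_s · n_b = 0.5 × 1.13 × 1.0 × 51 × 1 × 5 = 144.1 kips.
Design strength φR_n = 0.85 × 144.1 = 122 kips.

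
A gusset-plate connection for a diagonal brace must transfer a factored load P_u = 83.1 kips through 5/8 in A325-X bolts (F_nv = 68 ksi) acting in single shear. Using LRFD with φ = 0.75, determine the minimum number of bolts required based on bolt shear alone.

6 bolts

A_b = π·0.625²/4 = 0.3068 in².
Per-bolt design strength φR_n = 0.75 × 68 × 0.3068 × 1 = 15.65 kips.
n ≥ 83.1 / 15.65 = 5.311 → use 6 bolts.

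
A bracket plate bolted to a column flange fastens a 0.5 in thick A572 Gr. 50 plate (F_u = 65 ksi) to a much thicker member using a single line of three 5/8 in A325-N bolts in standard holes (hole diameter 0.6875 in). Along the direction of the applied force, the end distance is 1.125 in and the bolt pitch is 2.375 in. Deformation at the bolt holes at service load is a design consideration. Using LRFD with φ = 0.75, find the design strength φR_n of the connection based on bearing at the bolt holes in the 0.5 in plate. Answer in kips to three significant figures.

96 kips

Per bolt r_n = 1.2 l_c t F_u ≤ 2.4 d t F_u; upper limit = 2.4 × 0.625 × 0.5 × 65 = 48.75 kips.
Edge bolt: l_c = 1.125 − 0.6875/2 = 0.7812 in → 1.2 × 0.7812 × 0.5 × 65 = 30.47 → r_n = 30.47 kips.
Interior bolts: l_c = 2.375 − 0.6875 = 1.688 in → 1.2 × 1.688 × 0.5 × 65 = 65.81 → r_n = 48.75 kips.
R_n = 1 × 30.47 + 2 × 48.75 = 128 kips.
Design strength φR_n = 0.75 × 128 = 96 kips.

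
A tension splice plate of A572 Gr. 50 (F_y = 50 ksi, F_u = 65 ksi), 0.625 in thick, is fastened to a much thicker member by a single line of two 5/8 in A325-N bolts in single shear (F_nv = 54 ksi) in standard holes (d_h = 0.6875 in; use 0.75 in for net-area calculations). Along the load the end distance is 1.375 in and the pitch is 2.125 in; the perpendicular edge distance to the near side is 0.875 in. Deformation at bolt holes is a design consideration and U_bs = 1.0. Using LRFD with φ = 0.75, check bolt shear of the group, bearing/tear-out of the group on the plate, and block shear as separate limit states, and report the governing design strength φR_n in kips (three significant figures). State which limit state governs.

24.9 kips (bolt shear governs)

Bolt shear: A_b = π·0.625²/4 = 0.3068 in²; R_n = 54 × 0.3068 × 2 × 1 = 33.13 kips → 0.75 × 33.13 = 24.9 kips.
Bearing: edge l_c = 1.031, r_n = 50.27 kips; interior l_c = 1.438, r_n = 60.94 kips; R_n = 50.27 + 1·60.94 = 111.2 kips → 83.4 kips.
Block shear: A_gv = 2.188, A_nv = 1.484, A_nt = 0.3125 in²; R_n = min(0.6F_uA_nv, 0.6F_yA_gv) + U_bs·F_u·A_nt = 78.2 kips → 58.7 kips.
Bolt shear governs: 24.9 kips.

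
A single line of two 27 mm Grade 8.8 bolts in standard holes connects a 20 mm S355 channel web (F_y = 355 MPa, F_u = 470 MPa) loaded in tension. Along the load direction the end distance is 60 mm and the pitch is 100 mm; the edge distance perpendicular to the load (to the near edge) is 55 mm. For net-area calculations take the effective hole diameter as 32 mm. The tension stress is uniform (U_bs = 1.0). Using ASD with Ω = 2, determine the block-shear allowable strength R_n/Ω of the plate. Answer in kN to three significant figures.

499 kN

Shear plane L_v = 60 + 1·100 = 160 mm; A_gv = 160 × 20 = 3200 mm².
A_nv = (160 − 1.5·32) × 20 = 2240 mm².
A_nt = (55 − 0.5·32) × 20 = 780 mm².
0.6 F_u A_nv = 631.7 kN; 0.6 F_y A_gv = 681.6 kN → shear rupture governs the shear term.
R_n = 631.7 + 1.0 × 470 × 780 / 1000 = 998.3 kN.
Allowable strength R_n/Ω = 998.3 / 2 = 499 kN.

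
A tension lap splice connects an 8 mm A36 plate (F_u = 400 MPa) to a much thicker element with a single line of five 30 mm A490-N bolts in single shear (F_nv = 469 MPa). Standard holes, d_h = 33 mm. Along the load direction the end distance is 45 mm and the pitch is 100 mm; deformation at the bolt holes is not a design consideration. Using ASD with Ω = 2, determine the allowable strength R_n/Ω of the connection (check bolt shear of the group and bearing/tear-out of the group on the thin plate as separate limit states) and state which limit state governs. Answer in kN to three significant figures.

Bolt shear: A_b = π·30²/4 = 706.9 mm²; R_n = 469 × 706.9 × 5 × 1 / 1000 = 1658 kN → 1658 / 2 = 829 kN.
Bearing (1.5 l_c t F_u ≤ 3.0 d t F_u): upper limit = 3.0·30·8·400 / 1000 = 288 kN.
  Edge l_c = 45 − 33/2 = 28.5 → r_n = 136.8 kN; interior l_c = 100 − 33 = 67 → r_n = 288 kN.
  R_n,bearing = 1·136.8 + 4·288 = 1289 kN → 1289 / 2 = 644 kN.
Bearing governs: 644 kN.

644 kN (bearing governs)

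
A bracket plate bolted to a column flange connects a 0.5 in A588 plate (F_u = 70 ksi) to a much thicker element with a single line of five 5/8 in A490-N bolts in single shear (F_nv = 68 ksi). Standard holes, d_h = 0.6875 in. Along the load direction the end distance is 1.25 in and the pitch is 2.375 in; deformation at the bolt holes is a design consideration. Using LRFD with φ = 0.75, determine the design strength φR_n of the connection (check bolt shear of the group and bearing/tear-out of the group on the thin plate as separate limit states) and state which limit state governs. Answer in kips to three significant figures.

78.2 kips (bolt shear governs)

Bolt shear: A_b = π·0.625²/4 = 0.3068 in²; R_n = 68 × 0.3068 × 5 × 1 = 104.3 kips → 0.75 × 104.3 = 78.2 kips.
Bearing (1.2 l_c t F_u ≤ 2.4 d t F_u): upper limit = 2.4·0.625·0.5·70 = 52.5 kips.
  Edge l_c = 1.25 − 0.6875/2 = 0.9062 → r_n = 38.06 kips; interior l_c = 2.375 − 0.6875 = 1.688 → r_n = 52.5 kips.
  R_n,bearing = 1·38.06 + 4·52.5 = 248.1 kips → 0.75 × 248.1 = 186 kips.
Bolt shear governs: 78.2 kips.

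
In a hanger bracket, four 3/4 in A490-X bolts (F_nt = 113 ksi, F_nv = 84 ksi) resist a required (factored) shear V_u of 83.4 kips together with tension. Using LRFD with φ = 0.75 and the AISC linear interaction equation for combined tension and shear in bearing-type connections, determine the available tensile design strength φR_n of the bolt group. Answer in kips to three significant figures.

82.5 kips

A_b = π·0.75²/4 = 0.4418 in²; f_rv = 83.4 / (4 × 0.4418) = 47.19 ksi.
F'_nt = 1.3 F_nt − (F_nt / φF_nv) f_rv = 1.3·113 − (113/(0.75·84))·47.19 = 62.25 ksi, capped at F_nt → F'_nt = 62.25 ksi.
R_n = F'_nt · A_b · n = 62.25 × 0.4418 × 4 = 110 kips.
Design strength φR_n = 0.75 × 110 = 82.5 kips.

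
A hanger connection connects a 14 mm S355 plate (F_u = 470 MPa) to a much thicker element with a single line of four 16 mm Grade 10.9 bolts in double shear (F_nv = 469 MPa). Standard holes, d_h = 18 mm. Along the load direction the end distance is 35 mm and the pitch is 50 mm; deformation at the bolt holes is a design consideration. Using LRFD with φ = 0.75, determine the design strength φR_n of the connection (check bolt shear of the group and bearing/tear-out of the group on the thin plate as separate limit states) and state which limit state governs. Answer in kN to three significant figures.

Bolt shear: A_b = π·16²/4 = 201.1 mm²; R_n = 469 × 201.1 × 4 × 2 / 1000 = 754.4 kN → 0.75 × 754.4 = 566 kN.
Bearing (1.2 l_c t F_u ≤ 2.4 d t F_u): upper limit = 2.4·16·14·470 / 1000 = 252.7 kN.
  Edge l_c = 35 − 18/2 = 26 → r_n = 205.3 kN; interior l_c = 50 − 18 = 32 → r_n = 252.7 kN.
  R_n,bearing = 1·205.3 + 3·252.7 = 963.3 kN → 0.75 × 963.3 = 722 kN.
Bolt shear governs: 566 kN.

566 kN (bolt shear governs)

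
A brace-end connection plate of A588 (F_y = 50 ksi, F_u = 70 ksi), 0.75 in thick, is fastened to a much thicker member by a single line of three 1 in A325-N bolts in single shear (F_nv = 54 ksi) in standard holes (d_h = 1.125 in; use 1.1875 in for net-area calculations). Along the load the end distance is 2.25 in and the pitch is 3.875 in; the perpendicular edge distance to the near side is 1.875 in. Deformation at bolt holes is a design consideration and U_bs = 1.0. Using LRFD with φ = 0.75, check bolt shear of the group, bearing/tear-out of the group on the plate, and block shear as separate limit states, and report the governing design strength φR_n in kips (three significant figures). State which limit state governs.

Bolt shear: A_b = π·1²/4 = 0.7854 in²; R_n = 54 × 0.7854 × 3 × 1 = 127.2 kips → 0.75 × 127.2 = 95.4 kips.
Bearing: edge l_c = 1.688, r_n = 106.3 kips; interior l_c = 2.75, r_n = 126 kips; R_n = 106.3 + 2·126 = 358.3 kips → 269 kips.
Block shear: A_gv = 7.5, A_nv = 5.273, A_nt = 0.9609 in²; R_n = min(0.6F_uA_nv, 0.6F_yA_gv) + U_bs·F_u·A_nt = 288.8 kips → 217 kips.
Bolt shear governs: 95.4 kips.

95.4 kips (bolt shear governs)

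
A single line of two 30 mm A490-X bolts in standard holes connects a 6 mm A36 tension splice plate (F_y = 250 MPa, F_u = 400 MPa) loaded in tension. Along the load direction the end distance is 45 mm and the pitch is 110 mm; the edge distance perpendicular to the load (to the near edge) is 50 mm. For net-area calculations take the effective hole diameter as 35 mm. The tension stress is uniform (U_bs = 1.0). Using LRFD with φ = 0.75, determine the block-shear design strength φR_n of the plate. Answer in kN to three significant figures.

163 kN

Shear plane L_v = 45 + 1·110 = 155 mm; A_gv = 155 × 6 = 930 mm².
A_nv = (155 − 1.5·35) × 6 = 615 mm².
A_nt = (50 − 0.5·35) × 6 = 195 mm².
0.6 F_u A_nv = 147.6 kN; 0.6 F_y A_gv = 139.5 kN → shear yielding governs the shear term.
R_n = 139.5 + 1.0 × 400 × 195 / 1000 = 217.5 kN.
Design strength φR_n = 0.75 × 217.5 = 163 kN.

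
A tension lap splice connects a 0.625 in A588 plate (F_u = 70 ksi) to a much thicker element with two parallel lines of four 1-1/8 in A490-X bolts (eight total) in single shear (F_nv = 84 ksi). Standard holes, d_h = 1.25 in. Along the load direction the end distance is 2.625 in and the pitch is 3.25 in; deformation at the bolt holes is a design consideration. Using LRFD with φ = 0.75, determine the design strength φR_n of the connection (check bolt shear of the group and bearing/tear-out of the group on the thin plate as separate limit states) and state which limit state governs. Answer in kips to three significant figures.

Bolt shear: A_b = π·1.125²/4 = 0.994 in²; R_n = 84 × 0.994 × 8 × 1 = 668 kips → 0.75 × 668 = 501 kips.
Bearing (1.2 l_c t F_u ≤ 2.4 d t F_u): upper limit = 2.4·1.125·0.625·70 = 118.1 kips.
  Edge l_c = 2.625 − 1.25/2 = 2 → r_n = 105 kips; interior l_c = 3.25 − 1.25 = 2 → r_n = 105 kips.
  R_n,bearing = 2·105 + 6·105 = 840 kips → 0.75 × 840 = 630 kips.
Bolt shear governs: 501 kips.

501 kips (bolt shear governs)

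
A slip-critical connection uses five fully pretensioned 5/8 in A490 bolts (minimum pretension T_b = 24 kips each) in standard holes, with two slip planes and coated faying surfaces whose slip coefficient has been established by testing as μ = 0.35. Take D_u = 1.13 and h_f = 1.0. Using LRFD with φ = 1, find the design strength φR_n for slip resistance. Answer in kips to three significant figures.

94.9 kips

R_n = μ · D_u · h_f · T_b · n_s · n_b = 0.35 × 1.13 × 1.0 × 24 × 2 × 5 = 94.92 kips.
Design strength φR_n = 1 × 94.92 = 94.9 kips.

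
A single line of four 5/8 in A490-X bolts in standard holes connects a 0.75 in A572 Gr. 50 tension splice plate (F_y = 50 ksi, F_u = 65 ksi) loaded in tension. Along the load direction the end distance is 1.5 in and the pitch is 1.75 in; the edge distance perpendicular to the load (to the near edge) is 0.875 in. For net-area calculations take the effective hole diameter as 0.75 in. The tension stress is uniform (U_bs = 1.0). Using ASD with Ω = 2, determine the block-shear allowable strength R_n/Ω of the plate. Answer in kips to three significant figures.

Shear plane L_v = 1.5 + 3·1.75 = 6.75 in; A_gv = 6.75 × 0.75 = 5.062 in².
A_nv = (6.75 − 3.5·0.75) × 0.75 = 3.094 in².
A_nt = (0.875 − 0.5·0.75) × 0.75 = 0.375 in².
0.6 F_u A_nv = 120.7 kips; 0.6 F_y A_gv = 151.9 kips → shear rupture governs the shear term.
R_n = 120.7 + 1.0 × 65 × 0.375 = 145 kips.
Allowable strength R_n/Ω = 145 / 2 = 72.5 kips.

72.5 kips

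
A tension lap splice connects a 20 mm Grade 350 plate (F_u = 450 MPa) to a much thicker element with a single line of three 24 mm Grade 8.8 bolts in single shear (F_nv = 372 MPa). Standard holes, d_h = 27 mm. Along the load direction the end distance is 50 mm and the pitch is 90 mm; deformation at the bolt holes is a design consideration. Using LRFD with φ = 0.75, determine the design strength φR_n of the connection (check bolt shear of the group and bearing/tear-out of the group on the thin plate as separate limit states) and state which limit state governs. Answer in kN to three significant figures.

379 kN (bolt shear governs)

Bolt shear: A_b = π·24²/4 = 452.4 mm²; R_n = 372 × 452.4 × 3 × 1 / 1000 = 504.9 kN → 0.75 × 504.9 = 379 kN.
Bearing (1.2 l_c t F_u ≤ 2.4 d t F_u): upper limit = 2.4·24·20·450 / 1000 = 518.4 kN.
  Edge l_c = 50 − 27/2 = 36.5 → r_n = 394.2 kN; interior l_c = 90 − 27 = 63 → r_n = 518.4 kN.
  R_n,bearing = 1·394.2 + 2·518.4 = 1431 kN → 0.75 × 1431 = 1070 kN.
Bolt shear governs: 379 kN.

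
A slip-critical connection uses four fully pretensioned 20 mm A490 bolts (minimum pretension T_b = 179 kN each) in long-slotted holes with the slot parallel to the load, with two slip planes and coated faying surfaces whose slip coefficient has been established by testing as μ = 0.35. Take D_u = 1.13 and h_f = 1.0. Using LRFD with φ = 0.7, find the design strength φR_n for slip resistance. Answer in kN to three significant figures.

R_n = μ · D_u · h_f · T_b · n_s · n_b = 0.35 × 1.13 × 1.0 × 179 × 2 × 4 = 566.4 kN.
Design strength φR_n = 0.7 × 566.4 = 396 kN.

396 kN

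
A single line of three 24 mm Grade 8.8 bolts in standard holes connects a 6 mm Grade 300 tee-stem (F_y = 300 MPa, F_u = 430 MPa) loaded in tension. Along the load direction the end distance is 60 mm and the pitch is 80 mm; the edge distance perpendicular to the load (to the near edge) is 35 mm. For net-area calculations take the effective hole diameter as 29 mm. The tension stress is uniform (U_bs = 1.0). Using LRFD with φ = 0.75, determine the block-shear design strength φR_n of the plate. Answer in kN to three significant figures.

Shear plane L_v = 60 + 2·80 = 220 mm; A_gv = 220 × 6 = 1320 mm².
A_nv = (220 − 2.5·29) × 6 = 885 mm².
A_nt = (35 − 0.5·29) × 6 = 123 mm².
0.6 F_u A_nv = 228.3 kN; 0.6 F_y A_gv = 237.6 kN → shear rupture governs the shear term.
R_n = 228.3 + 1.0 × 430 × 123 / 1000 = 281.2 kN.
Design strength φR_n = 0.75 × 281.2 = 211 kN.

211 kN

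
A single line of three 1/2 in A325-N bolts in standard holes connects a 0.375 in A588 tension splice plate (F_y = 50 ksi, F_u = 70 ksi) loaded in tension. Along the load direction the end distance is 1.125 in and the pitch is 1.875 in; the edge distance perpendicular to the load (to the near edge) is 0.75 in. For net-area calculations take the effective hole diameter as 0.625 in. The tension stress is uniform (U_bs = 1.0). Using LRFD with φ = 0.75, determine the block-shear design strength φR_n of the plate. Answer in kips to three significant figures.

Shear plane L_v = 1.125 + 2·1.875 = 4.875 in; A_gv = 4.875 × 0.375 = 1.828 in².
A_nv = (4.875 − 2.5·0.625) × 0.375 = 1.242 in².
A_nt = (0.75 − 0.5·0.625) × 0.375 = 0.1641 in².
0.6 F_u A_nv = 52.17 kips; 0.6 F_y A_gv = 54.84 kips → shear rupture governs the shear term.
R_n = 52.17 + 1.0 × 70 × 0.1641 = 63.66 kips.
Design strength φR_n = 0.75 × 63.66 = 47.7 kips.

47.7 kips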